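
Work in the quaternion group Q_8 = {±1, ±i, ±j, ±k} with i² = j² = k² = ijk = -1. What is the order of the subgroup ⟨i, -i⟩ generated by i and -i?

|⟨i⟩| = 4 and |⟨-i⟩| = 4, so |H| is a multiple of lcm(4, 4) = 4 and divides |G| = 8.
Closing under the operation: H = {1, -1, i, -i}, so |H| = 4.

4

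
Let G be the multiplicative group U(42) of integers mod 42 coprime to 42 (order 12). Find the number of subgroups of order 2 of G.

3

|G| = 12 and 2 | 12, so subgroups of order 2 are possible by Lagrange.
The subgroups of order 2 are: {1, 13}; {1, 29}; {1, 41}.
So G has 3 subgroups of order 2.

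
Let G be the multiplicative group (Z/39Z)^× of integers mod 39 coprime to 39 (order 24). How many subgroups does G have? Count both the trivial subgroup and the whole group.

|G| = 24, so by Lagrange every subgroup order divides 24. Divisors: 1, 2, 3, 4, 6, 8, 12, 24.
Subgroups by order — order 1: 1; order 2: 3; order 3: 1; order 4: 3; order 6: 3; order 8: 1; order 12: 3; order 24: 1.
Total: 1 + 3 + 1 + 3 + 3 + 1 + 3 + 1 = 16.

16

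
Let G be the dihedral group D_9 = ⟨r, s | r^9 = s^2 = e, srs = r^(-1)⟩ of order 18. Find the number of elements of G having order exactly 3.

2

The elements of order 3 are: r^3, r^6.
That's 2.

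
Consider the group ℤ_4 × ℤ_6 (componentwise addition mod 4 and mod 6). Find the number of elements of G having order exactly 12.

8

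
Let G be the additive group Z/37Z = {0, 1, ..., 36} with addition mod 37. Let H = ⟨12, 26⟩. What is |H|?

37

|⟨12⟩| = 37 and |⟨26⟩| = 37, so |H| is a multiple of lcm(37, 37) = 37 and divides |G| = 37.
Closing {12, 26} under the group operation gives all of G, so |H| = 37.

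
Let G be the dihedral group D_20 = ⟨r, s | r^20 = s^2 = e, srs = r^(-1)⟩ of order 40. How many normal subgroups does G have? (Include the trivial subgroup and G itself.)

G has 48 subgroups. Checking conjugation-invariance by order — order 1: 1/1 normal; order 2: 1/21 normal; order 4: 1/11 normal; order 5: 1/1 normal; order 8: 0/5 normal; order 10: 1/5 normal; order 20: 3/3 normal; order 40: 1/1 normal.
Total normal subgroups: 9.

9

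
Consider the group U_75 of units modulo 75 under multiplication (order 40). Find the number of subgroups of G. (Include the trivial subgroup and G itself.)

16

|G| = 40, so by Lagrange every subgroup order divides 40. Divisors: 1, 2, 4, 5, 8, 10, 20, 40.
Subgroups by order — order 1: 1; order 2: 3; order 4: 3; order 5: 1; order 8: 1; order 10: 3; order 20: 3; order 40: 1.
Total: 1 + 3 + 3 + 1 + 1 + 3 + 3 + 1 = 16.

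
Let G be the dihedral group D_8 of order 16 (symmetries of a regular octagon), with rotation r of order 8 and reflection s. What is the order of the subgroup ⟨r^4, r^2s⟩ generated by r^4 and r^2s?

|⟨r^4⟩| = 2 and |⟨r^2s⟩| = 2, so |H| is a multiple of lcm(2, 2) = 2 and divides |G| = 16.
Closing under the operation: H = {e, r^4, r^2s, r^6s}, so |H| = 4.

4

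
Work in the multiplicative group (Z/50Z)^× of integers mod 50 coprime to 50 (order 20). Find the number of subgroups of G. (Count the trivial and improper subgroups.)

6

|G| = 20, so by Lagrange every subgroup order divides 20. Divisors: 1, 2, 4, 5, 10, 20.
Subgroups by order — order 1: 1; order 2: 1; order 4: 1; order 5: 1; order 10: 1; order 20: 1.
Total: 1 + 1 + 1 + 1 + 1 + 1 = 6.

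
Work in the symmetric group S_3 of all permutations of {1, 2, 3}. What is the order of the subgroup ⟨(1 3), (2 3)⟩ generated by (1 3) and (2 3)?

6

|⟨(1 3)⟩| = 2 and |⟨(2 3)⟩| = 2, so |H| is a multiple of lcm(2, 2) = 2 and divides |G| = 6.
Closing {(1 3), (2 3)} under the group operation gives all of G, so |H| = 6.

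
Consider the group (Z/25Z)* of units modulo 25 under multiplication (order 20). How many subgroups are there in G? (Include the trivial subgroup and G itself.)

6

|G| = 20, so by Lagrange every subgroup order divides 20. Divisors: 1, 2, 4, 5, 10, 20.
Subgroups by order — order 1: 1; order 2: 1; order 4: 1; order 5: 1; order 10: 1; order 20: 1.
Total: 1 + 1 + 1 + 1 + 1 + 1 = 6.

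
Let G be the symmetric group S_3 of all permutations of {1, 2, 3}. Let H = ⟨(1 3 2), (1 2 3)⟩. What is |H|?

|⟨(1 3 2)⟩| = 3 and |⟨(1 2 3)⟩| = 3, so |H| is a multiple of lcm(3, 3) = 3 and divides |G| = 6.
Closing under the operation: H = {e, (1 2 3), (1 3 2)}, so |H| = 3.

3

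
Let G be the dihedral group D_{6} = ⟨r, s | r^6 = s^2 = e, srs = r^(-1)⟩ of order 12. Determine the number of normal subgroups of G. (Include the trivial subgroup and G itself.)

G has 16 subgroups. Checking conjugation-invariance by order — order 1: 1/1 normal; order 2: 1/7 normal; order 3: 1/1 normal; order 4: 0/3 normal; order 6: 3/3 normal; order 12: 1/1 normal.
Total normal subgroups: 7.

7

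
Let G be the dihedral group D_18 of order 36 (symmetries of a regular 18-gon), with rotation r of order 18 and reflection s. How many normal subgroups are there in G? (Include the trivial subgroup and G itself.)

9

G has 45 subgroups. Checking conjugation-invariance by order — order 1: 1/1 normal; order 2: 1/19 normal; order 3: 1/1 normal; order 4: 0/9 normal; order 6: 1/7 normal; order 9: 1/1 normal; order 12: 0/3 normal; order 18: 3/3 normal; order 36: 1/1 normal.
Total normal subgroups: 9.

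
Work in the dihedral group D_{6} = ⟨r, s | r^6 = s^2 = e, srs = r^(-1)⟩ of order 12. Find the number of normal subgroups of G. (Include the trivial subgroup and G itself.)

7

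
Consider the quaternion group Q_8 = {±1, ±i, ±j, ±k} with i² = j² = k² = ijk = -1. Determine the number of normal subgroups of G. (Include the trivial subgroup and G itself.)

G has 6 subgroups. Checking conjugation-invariance by order — order 1: 1/1 normal; order 2: 1/1 normal; order 4: 3/3 normal; order 8: 1/1 normal.
Total normal subgroups: 6.

6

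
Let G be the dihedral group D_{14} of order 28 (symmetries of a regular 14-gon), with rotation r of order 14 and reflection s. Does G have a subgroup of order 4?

4 | 28. A subgroup of order 4 is {e, r^7, r^3s, r^10s}.

Yes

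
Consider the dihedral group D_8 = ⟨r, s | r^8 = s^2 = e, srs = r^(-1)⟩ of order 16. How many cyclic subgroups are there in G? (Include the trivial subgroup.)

Each element a generates a cyclic subgroup ⟨a⟩; distinct elements may generate the same one (a cyclic group of order d has φ(d) generators).
Cyclic subgroups by order — order 1: 1; order 2: 9; order 4: 1; order 8: 1.
Total: 12.

12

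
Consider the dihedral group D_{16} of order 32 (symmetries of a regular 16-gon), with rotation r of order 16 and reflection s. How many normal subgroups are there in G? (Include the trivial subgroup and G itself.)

G has 36 subgroups. Checking conjugation-invariance by order — order 1: 1/1 normal; order 2: 1/17 normal; order 4: 1/9 normal; order 8: 1/5 normal; order 16: 3/3 normal; order 32: 1/1 normal.
Total normal subgroups: 8.

8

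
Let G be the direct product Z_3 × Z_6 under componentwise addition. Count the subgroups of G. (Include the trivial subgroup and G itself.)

12

|G| = 18, so by Lagrange every subgroup order divides 18. Divisors: 1, 2, 3, 6, 9, 18.
Subgroups by order — order 1: 1; order 2: 1; order 3: 4; order 6: 4; order 9: 1; order 18: 1.
Total: 1 + 1 + 4 + 4 + 1 + 1 = 12.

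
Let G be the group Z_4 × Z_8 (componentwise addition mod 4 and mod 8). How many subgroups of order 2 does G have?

|G| = 32 and 2 | 32, so subgroups of order 2 are possible by Lagrange.
The subgroups of order 2 are: {(0,0), (0,4)}; {(0,0), (2,0)}; {(0,0), (2,4)}.
So G has 3 subgroups of order 2.

3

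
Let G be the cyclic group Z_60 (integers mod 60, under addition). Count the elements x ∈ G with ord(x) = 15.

8

In a cyclic group of order 60, the number of elements of order d (for d | 60) is φ(d).
φ(15) = 8.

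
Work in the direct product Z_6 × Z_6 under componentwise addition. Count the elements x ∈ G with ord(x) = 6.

24

An element (a,b) has order lcm(ord(a), ord(b)); count pairs with lcm equal to 6.
Enumerating gives 24 such elements.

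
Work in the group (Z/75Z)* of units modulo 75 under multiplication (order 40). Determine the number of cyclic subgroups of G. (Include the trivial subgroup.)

12

Group the elements of G by the cyclic subgroup they generate; each cyclic subgroup of order d accounts for φ(d) elements.
Cyclic subgroups by order — order 1: 1; order 2: 3; order 4: 2; order 5: 1; order 10: 3; order 20: 2.
Total: 12.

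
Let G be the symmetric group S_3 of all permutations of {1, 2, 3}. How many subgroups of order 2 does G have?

3

|G| = 6 and 2 | 6, so subgroups of order 2 are possible by Lagrange.
The subgroups of order 2 are: {e, (1 2)}; {e, (1 3)}; {e, (2 3)}.
So G has 3 subgroups of order 2.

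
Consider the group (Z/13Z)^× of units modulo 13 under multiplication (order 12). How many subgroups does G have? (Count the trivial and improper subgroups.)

6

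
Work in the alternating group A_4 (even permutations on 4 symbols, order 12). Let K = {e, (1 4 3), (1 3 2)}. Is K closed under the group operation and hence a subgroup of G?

(1 4 3) ∈ K but its inverse (1 3 4) ∉ K, so K is not a subgroup.

No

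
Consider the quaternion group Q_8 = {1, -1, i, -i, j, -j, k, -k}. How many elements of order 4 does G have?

6

The elements of order 4 are: i, -i, j, -j, k, -k.
That's 6.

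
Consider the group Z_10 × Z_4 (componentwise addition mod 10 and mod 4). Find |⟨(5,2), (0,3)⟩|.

8

|⟨(5,2)⟩| = 2 and |⟨(0,3)⟩| = 4, so |H| is a multiple of lcm(2, 4) = 4 and divides |G| = 40.
Closing under the operation: H = {(0,0), (0,1), (0,2), (0,3), (5,0), (5,1), (5,2), (5,3)}, so |H| = 8.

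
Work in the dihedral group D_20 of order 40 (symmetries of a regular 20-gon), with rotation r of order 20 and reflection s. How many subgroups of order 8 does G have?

|G| = 40 and 8 | 40, so subgroups of order 8 are possible by Lagrange.
The subgroups of order 8 are: {e, r^5, r^10, r^15, s, r^5s, r^10s, r^15s}; {e, r^5, r^10, r^15, rs, r^6s, r^11s, r^16s}; {e, r^5, r^10, r^15, r^2s, r^7s, r^12s, r^17s}; {e, r^5, r^10, r^15, r^3s, r^8s, r^13s, r^18s}; … (5 in all).
So G has 5 subgroups of order 8.

5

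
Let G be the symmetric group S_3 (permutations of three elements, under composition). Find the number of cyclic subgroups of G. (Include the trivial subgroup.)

5

Group the elements of G by the cyclic subgroup they generate; each cyclic subgroup of order d accounts for φ(d) elements.
Cyclic subgroups by order — order 1: 1; order 2: 3; order 3: 1.
Total: 5.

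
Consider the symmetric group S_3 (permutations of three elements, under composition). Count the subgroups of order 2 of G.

|G| = 6 and 2 | 6, so subgroups of order 2 are possible by Lagrange.
The subgroups of order 2 are: {e, (1 2)}; {e, (1 3)}; {e, (2 3)}.
So G has 3 subgroups of order 2.

3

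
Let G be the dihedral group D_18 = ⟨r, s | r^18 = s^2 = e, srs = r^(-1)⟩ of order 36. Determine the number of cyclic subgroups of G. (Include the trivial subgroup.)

A cyclic subgroup of order d is generated by each of its φ(d) elements of order d, so the cyclic subgroups of order d number (#elements of order d)/φ(d).
Cyclic subgroups by order — order 1: 1; order 2: 19; order 3: 1; order 6: 1; order 9: 1; order 18: 1.
Total: 24.

24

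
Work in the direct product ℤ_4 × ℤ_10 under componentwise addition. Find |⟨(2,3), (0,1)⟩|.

20

|⟨(2,3)⟩| = 10 and |⟨(0,1)⟩| = 10, so |H| is a multiple of lcm(10, 10) = 10 and divides |G| = 40.
Closing under the operation: H = {(0,0), (0,1), (0,2), (0,3), (0,4), (0,5), (0,6), (0,7), (0,8), (0,9), (2,0), (2,1), (2,2), (2,3), (2,4), (2,5), (2,6), (2,7), (2,8), (2,9)}, so |H| = 20.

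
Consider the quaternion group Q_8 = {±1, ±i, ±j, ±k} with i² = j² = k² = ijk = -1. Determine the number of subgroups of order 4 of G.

|G| = 8 and 4 | 8, so subgroups of order 4 are possible by Lagrange.
The subgroups of order 4 are: {1, -1, i, -i}; {1, -1, j, -j}; {1, -1, k, -k}.
So G has 3 subgroups of order 4.

3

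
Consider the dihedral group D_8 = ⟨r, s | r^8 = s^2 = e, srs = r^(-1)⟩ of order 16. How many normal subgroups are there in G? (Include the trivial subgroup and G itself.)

G has 19 subgroups. Checking conjugation-invariance by order — order 1: 1/1 normal; order 2: 1/9 normal; order 4: 1/5 normal; order 8: 3/3 normal; order 16: 1/1 normal.
Total normal subgroups: 7.

7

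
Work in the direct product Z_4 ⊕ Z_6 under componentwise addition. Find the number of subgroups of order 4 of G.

3

|G| = 24 and 4 | 24, so subgroups of order 4 are possible by Lagrange.
The subgroups of order 4 are: {(0,0), (0,3), (2,0), (2,3)}; {(0,0), (1,0), (2,0), (3,0)}; {(0,0), (1,3), (2,0), (3,3)}.
So G has 3 subgroups of order 4.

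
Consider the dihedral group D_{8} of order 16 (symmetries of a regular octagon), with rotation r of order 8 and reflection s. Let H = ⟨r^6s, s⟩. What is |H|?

|⟨r^6s⟩| = 2 and |⟨s⟩| = 2, so |H| is a multiple of lcm(2, 2) = 2 and divides |G| = 16.
Closing under the operation: H = {e, r^2, r^4, r^6, s, r^2s, r^4s, r^6s}, so |H| = 8.

8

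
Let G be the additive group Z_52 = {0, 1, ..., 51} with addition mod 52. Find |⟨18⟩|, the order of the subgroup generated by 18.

26

In Z_52, the order of an element a is n/gcd(a, n).
gcd(18, 52) = 2, so |⟨18⟩| = 52/2 = 26.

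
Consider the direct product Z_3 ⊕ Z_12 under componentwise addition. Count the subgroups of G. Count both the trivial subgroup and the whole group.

18

|G| = 36, so by Lagrange every subgroup order divides 36. Divisors: 1, 2, 3, 4, 6, 9, 12, 18, 36.
Subgroups by order — order 1: 1; order 2: 1; order 3: 4; order 4: 1; order 6: 4; order 9: 1; order 12: 4; order 18: 1; order 36: 1.
Total: 1 + 1 + 4 + 1 + 4 + 1 + 4 + 1 + 1 = 18.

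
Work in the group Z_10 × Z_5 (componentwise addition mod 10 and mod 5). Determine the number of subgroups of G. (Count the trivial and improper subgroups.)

16

|G| = 50, so by Lagrange every subgroup order divides 50. Divisors: 1, 2, 5, 10, 25, 50.
Subgroups by order — order 1: 1; order 2: 1; order 5: 6; order 10: 6; order 25: 1; order 50: 1.
Total: 1 + 1 + 6 + 6 + 1 + 1 = 16.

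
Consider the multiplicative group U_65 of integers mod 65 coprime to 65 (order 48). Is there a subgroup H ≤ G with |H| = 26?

No

26 does not divide |G| = 48, so by Lagrange no subgroup of order 26 exists.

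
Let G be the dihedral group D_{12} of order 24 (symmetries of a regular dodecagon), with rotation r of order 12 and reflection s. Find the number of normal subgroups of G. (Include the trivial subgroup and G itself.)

9

G has 34 subgroups. Checking conjugation-invariance by order — order 1: 1/1 normal; order 2: 1/13 normal; order 3: 1/1 normal; order 4: 1/7 normal; order 6: 1/5 normal; order 8: 0/3 normal; order 12: 3/3 normal; order 24: 1/1 normal.
Total normal subgroups: 9.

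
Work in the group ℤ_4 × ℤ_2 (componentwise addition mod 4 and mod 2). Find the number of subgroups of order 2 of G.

|G| = 8 and 2 | 8, so subgroups of order 2 are possible by Lagrange.
The subgroups of order 2 are: {(0,0), (0,1)}; {(0,0), (2,0)}; {(0,0), (2,1)}.
So G has 3 subgroups of order 2.

3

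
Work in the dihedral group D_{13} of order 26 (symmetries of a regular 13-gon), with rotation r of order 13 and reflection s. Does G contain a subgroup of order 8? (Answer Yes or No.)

No

8 does not divide |G| = 26, so by Lagrange no subgroup of order 8 exists.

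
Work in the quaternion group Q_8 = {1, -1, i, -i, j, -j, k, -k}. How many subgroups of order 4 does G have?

|G| = 8 and 4 | 8, so subgroups of order 4 are possible by Lagrange.
The subgroups of order 4 are: {1, -1, i, -i}; {1, -1, j, -j}; {1, -1, k, -k}.
So G has 3 subgroups of order 4.

3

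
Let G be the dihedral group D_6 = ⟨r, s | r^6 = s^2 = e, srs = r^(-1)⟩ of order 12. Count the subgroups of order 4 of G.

3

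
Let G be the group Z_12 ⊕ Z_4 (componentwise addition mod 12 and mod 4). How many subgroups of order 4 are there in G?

|G| = 48 and 4 | 48, so subgroups of order 4 are possible by Lagrange.
The subgroups of order 4 are: {(0,0), (0,1), (0,2), (0,3)}; {(0,0), (0,2), (6,0), (6,2)}; {(0,0), (0,2), (6,1), (6,3)}; {(0,0), (3,0), (6,0), (9,0)}; … (7 in all).
So G has 7 subgroups of order 4.

7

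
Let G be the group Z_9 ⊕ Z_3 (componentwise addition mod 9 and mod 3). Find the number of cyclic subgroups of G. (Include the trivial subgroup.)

Group the elements of G by the cyclic subgroup they generate; each cyclic subgroup of order d accounts for φ(d) elements.
Cyclic subgroups by order — order 1: 1; order 3: 4; order 9: 3.
Total: 8.

8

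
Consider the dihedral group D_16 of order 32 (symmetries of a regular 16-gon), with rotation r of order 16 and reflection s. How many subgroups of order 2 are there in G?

|G| = 32 and 2 | 32, so subgroups of order 2 are possible by Lagrange.
The subgroups of order 2 are: {e, r^10s}; {e, r^11s}; {e, r^12s}; {e, r^13s}; … (17 in all).
So G has 17 subgroups of order 2.

17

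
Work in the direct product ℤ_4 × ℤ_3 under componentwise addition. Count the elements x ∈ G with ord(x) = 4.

An element (a,b) has order lcm(ord(a), ord(b)); count pairs with lcm equal to 4.
Enumerating gives 2 such elements.

2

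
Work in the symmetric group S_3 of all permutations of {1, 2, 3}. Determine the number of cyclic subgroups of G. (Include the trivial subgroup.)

5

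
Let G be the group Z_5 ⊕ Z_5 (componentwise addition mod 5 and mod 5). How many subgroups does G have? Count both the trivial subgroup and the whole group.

8

|G| = 25, so by Lagrange every subgroup order divides 25. Divisors: 1, 5, 25.
Subgroups by order — order 1: 1; order 5: 6; order 25: 1.
Total: 1 + 6 + 1 = 8.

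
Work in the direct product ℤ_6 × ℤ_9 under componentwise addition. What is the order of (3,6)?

6

The order of (3,6) in Z_6 × Z_9 is lcm(ord(3) in Z_6, ord(6) in Z_9).
ord(3) = 2 and ord(6) = 3, so |⟨(3,6)⟩| = lcm(2, 3) = 6.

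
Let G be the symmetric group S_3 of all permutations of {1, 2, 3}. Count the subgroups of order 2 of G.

3

|G| = 6 and 2 | 6, so subgroups of order 2 are possible by Lagrange.
The subgroups of order 2 are: {e, (1 2)}; {e, (1 3)}; {e, (2 3)}.
So G has 3 subgroups of order 2.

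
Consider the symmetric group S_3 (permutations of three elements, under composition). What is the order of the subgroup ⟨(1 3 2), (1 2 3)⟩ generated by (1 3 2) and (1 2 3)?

3

|⟨(1 3 2)⟩| = 3 and |⟨(1 2 3)⟩| = 3, so |H| is a multiple of lcm(3, 3) = 3 and divides |G| = 6.
Closing under the operation: H = {e, (1 2 3), (1 3 2)}, so |H| = 3.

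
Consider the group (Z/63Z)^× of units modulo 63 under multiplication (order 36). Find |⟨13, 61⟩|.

|⟨13⟩| = 6 and |⟨61⟩| = 6, so |H| is a multiple of lcm(6, 6) = 6 and divides |G| = 36.
Closing under the operation: H = {1, 4, 10, 13, 16, 19, 22, 25, 31, 34, 37, 40, 43, 46, 52, 55, 58, 61}, so |H| = 18.

18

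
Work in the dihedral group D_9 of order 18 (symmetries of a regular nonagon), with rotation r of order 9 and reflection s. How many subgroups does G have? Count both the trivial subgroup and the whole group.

16

|G| = 18, so by Lagrange every subgroup order divides 18. Divisors: 1, 2, 3, 6, 9, 18.
Subgroups by order — order 1: 1; order 2: 9; order 3: 1; order 6: 3; order 9: 1; order 18: 1.
Total: 1 + 9 + 1 + 3 + 1 + 1 = 16.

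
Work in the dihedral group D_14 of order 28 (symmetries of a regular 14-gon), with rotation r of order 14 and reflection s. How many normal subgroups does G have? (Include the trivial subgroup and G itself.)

G has 28 subgroups. Checking conjugation-invariance by order — order 1: 1/1 normal; order 2: 1/15 normal; order 4: 0/7 normal; order 7: 1/1 normal; order 14: 3/3 normal; order 28: 1/1 normal.
Total normal subgroups: 7.

7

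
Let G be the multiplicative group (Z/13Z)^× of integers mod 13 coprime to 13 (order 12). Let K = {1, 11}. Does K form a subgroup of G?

11 ∈ K but its inverse 6 ∉ K, so K is not a subgroup.

No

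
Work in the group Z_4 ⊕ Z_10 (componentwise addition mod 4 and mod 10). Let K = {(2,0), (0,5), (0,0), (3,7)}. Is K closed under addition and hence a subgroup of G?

No

(3,7) ∈ K but its inverse (1,3) ∉ K, so K is not a subgroup.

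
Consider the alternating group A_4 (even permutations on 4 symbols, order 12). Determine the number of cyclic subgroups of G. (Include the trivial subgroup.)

8

Each element a generates a cyclic subgroup ⟨a⟩; distinct elements may generate the same one (a cyclic group of order d has φ(d) generators).
Cyclic subgroups by order — order 1: 1; order 2: 3; order 3: 4.
Total: 8.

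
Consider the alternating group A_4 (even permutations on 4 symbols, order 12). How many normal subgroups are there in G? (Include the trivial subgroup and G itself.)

3

G has 10 subgroups. Checking conjugation-invariance by order — order 1: 1/1 normal; order 2: 0/3 normal; order 3: 0/4 normal; order 4: 1/1 normal; order 12: 1/1 normal.
Total normal subgroups: 3.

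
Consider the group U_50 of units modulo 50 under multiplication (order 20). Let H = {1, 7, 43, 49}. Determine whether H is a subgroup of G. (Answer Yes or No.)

|H| = 4 divides |G| = 20, consistent with Lagrange.
H contains the identity, every element's inverse is in H, and H is closed under ·: it is a subgroup.
In fact H = ⟨43⟩.

Yes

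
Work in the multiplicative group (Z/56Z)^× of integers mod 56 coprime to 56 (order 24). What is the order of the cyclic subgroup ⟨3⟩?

6

Compute successive powers of 3 mod 56: 3, 9, 27, 25, 19, 1; 3^6 ≡ 1 (mod 56).
So |⟨3⟩| = 6.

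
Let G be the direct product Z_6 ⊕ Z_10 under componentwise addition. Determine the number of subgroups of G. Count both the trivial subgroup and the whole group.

20

|G| = 60, so by Lagrange every subgroup order divides 60. Divisors: 1, 2, 3, 4, 5, 6, 10, 12, 15, 20, 30, 60.
Subgroups by order — order 1: 1; order 2: 3; order 3: 1; order 4: 1; order 5: 1; order 6: 3; order 10: 3; order 12: 1; order 15: 1; order 20: 1; order 30: 3; order 60: 1.
Total: 1 + 3 + 1 + 1 + 1 + 3 + 3 + 1 + 1 + 1 + 3 + 1 = 20.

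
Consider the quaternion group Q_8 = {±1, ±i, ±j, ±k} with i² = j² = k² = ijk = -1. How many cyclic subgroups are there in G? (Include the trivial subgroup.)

5

A cyclic subgroup of order d is generated by each of its φ(d) elements of order d, so the cyclic subgroups of order d number (#elements of order d)/φ(d).
Cyclic subgroups by order — order 1: 1; order 2: 1; order 4: 3.
Total: 5.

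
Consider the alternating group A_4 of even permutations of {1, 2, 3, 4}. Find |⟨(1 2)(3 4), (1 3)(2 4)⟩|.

|⟨(1 2)(3 4)⟩| = 2 and |⟨(1 3)(2 4)⟩| = 2, so |H| is a multiple of lcm(2, 2) = 2 and divides |G| = 12.
Closing under the operation: H = {e, (1 2)(3 4), (1 3)(2 4), (1 4)(2 3)}, so |H| = 4.

4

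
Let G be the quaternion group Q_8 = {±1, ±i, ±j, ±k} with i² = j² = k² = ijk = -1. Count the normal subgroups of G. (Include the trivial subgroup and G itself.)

6

G has 6 subgroups. Checking conjugation-invariance by order — order 1: 1/1 normal; order 2: 1/1 normal; order 4: 3/3 normal; order 8: 1/1 normal.
Total normal subgroups: 6.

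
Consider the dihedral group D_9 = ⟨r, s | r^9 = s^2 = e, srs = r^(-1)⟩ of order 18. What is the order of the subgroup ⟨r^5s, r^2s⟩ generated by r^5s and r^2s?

|⟨r^5s⟩| = 2 and |⟨r^2s⟩| = 2, so |H| is a multiple of lcm(2, 2) = 2 and divides |G| = 18.
Closing under the operation: H = {e, r^3, r^6, r^2s, r^5s, r^8s}, so |H| = 6.

6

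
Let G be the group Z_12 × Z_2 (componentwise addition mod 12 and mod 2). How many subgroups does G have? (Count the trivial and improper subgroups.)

|G| = 24, so by Lagrange every subgroup order divides 24. Divisors: 1, 2, 3, 4, 6, 8, 12, 24.
Subgroups by order — order 1: 1; order 2: 3; order 3: 1; order 4: 3; order 6: 3; order 8: 1; order 12: 3; order 24: 1.
Total: 1 + 3 + 1 + 3 + 3 + 1 + 3 + 1 = 16.

16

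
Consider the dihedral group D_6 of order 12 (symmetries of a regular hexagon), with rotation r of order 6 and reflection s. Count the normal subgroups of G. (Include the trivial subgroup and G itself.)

G has 16 subgroups. Checking conjugation-invariance by order — order 1: 1/1 normal; order 2: 1/7 normal; order 3: 1/1 normal; order 4: 0/3 normal; order 6: 3/3 normal; order 12: 1/1 normal.
Total normal subgroups: 7.

7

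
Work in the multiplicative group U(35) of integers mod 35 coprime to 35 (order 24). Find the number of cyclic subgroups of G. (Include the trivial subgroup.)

12

Group the elements of G by the cyclic subgroup they generate; each cyclic subgroup of order d accounts for φ(d) elements.
Cyclic subgroups by order — order 1: 1; order 2: 3; order 3: 1; order 4: 2; order 6: 3; order 12: 2.
Total: 12.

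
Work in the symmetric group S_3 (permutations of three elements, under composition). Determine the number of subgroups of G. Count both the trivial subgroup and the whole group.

|G| = 6, so by Lagrange every subgroup order divides 6. Divisors: 1, 2, 3, 6.
Subgroups by order — order 1: 1; order 2: 3; order 3: 1; order 6: 1.
Total: 1 + 3 + 1 + 1 = 6.

6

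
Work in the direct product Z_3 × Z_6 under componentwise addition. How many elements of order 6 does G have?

8

An element (a,b) has order lcm(ord(a), ord(b)); count pairs with lcm equal to 6.
Enumerating gives 8 such elements.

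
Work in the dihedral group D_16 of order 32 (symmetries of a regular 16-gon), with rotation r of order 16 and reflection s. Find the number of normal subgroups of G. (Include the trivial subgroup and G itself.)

8

G has 36 subgroups. Checking conjugation-invariance by order — order 1: 1/1 normal; order 2: 1/17 normal; order 4: 1/9 normal; order 8: 1/5 normal; order 16: 3/3 normal; order 32: 1/1 normal.
Total normal subgroups: 8.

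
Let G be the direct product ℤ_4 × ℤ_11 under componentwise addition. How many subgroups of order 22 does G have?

|G| = 44 and 22 | 44, so subgroups of order 22 are possible by Lagrange.
The subgroups of order 22 are: {(0,0), (0,1), (0,2), (0,3), (0,4), (0,5), (0,6), (0,7), (0,8), (0,9), (0,10), (2,0), (2,1), (2,2), (2,3), (2,4), (2,5), (2,6), (2,7), (2,8), (2,9), (2,10)}.
So G has 1 subgroup of order 22.

1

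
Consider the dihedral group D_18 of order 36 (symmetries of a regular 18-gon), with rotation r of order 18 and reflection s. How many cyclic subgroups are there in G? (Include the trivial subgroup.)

A cyclic subgroup of order d is generated by each of its φ(d) elements of order d, so the cyclic subgroups of order d number (#elements of order d)/φ(d).
Cyclic subgroups by order — order 1: 1; order 2: 19; order 3: 1; order 6: 1; order 9: 1; order 18: 1.
Total: 24.

24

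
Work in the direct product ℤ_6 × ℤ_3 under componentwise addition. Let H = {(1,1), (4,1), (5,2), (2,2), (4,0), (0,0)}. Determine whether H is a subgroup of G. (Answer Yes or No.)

(4,0) ∈ H but its inverse (2,0) ∉ H, so H is not a subgroup.

No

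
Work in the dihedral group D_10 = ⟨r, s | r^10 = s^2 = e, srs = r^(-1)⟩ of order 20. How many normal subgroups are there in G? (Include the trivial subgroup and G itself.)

7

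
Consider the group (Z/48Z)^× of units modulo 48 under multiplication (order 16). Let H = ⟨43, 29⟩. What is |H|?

|⟨43⟩| = 4 and |⟨29⟩| = 4, so |H| is a multiple of lcm(4, 4) = 4 and divides |G| = 16.
Closing under the operation: H = {1, 5, 19, 23, 25, 29, 43, 47}, so |H| = 8.

8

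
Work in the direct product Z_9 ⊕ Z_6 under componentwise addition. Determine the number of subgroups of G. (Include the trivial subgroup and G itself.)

20

|G| = 54, so by Lagrange every subgroup order divides 54. Divisors: 1, 2, 3, 6, 9, 18, 27, 54.
Subgroups by order — order 1: 1; order 2: 1; order 3: 4; order 6: 4; order 9: 4; order 18: 4; order 27: 1; order 54: 1.
Total: 1 + 1 + 4 + 4 + 4 + 4 + 1 + 1 = 20.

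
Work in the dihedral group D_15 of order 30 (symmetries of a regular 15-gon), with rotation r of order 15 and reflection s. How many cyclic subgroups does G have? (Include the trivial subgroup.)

19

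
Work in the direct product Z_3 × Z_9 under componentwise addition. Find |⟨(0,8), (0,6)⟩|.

|⟨(0,8)⟩| = 9 and |⟨(0,6)⟩| = 3, so |H| is a multiple of lcm(9, 3) = 9 and divides |G| = 27.
Closing under the operation: H = {(0,0), (0,1), (0,2), (0,3), (0,4), (0,5), (0,6), (0,7), (0,8)}, so |H| = 9.

9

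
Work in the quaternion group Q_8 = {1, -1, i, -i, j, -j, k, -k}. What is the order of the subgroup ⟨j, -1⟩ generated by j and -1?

4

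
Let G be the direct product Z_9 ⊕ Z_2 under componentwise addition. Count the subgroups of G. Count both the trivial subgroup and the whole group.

6

|G| = 18, so by Lagrange every subgroup order divides 18. Divisors: 1, 2, 3, 6, 9, 18.
Subgroups by order — order 1: 1; order 2: 1; order 3: 1; order 6: 1; order 9: 1; order 18: 1.
Total: 1 + 1 + 1 + 1 + 1 + 1 = 6.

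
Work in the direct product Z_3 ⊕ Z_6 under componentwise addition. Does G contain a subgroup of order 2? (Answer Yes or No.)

2 | 18. A subgroup of order 2 is {(0,0), (0,3)}.

Yes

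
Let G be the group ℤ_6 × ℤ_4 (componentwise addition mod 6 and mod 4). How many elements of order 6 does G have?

6

An element (a,b) has order lcm(ord(a), ord(b)); count pairs with lcm equal to 6.
Enumerating gives 6 such elements.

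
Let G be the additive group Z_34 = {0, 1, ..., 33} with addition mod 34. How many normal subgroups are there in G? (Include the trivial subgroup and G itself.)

G is abelian, so every subgroup is normal.
G has 4 subgroups in total, hence 4 normal subgroups.

4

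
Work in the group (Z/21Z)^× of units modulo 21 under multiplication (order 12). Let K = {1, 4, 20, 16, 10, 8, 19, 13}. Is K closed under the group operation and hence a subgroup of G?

No

|K| = 8 does not divide |G| = 12, so by Lagrange K is not a subgroup.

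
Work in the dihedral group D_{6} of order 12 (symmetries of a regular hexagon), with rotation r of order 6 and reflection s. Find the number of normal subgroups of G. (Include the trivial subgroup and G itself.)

7

G has 16 subgroups. Checking conjugation-invariance by order — order 1: 1/1 normal; order 2: 1/7 normal; order 3: 1/1 normal; order 4: 0/3 normal; order 6: 3/3 normal; order 12: 1/1 normal.
Total normal subgroups: 7.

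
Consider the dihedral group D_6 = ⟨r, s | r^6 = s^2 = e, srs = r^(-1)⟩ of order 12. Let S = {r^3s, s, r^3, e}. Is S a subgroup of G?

|S| = 4 divides |G| = 12, consistent with Lagrange.
S contains the identity, every element's inverse is in S, and S is closed under ·: it is a subgroup.

Yes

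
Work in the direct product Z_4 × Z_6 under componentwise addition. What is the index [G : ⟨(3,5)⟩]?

2

|⟨(3,5)⟩| = 12 and |G| = 24.
By Lagrange, [G : H] = |G|/|H| = 24/12 = 2.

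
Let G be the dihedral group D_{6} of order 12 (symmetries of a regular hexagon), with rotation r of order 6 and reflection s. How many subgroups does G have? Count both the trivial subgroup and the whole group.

16

|G| = 12, so by Lagrange every subgroup order divides 12. Divisors: 1, 2, 3, 4, 6, 12.
Subgroups by order — order 1: 1; order 2: 7; order 3: 1; order 4: 3; order 6: 3; order 12: 1.
Total: 1 + 7 + 1 + 3 + 3 + 1 = 16.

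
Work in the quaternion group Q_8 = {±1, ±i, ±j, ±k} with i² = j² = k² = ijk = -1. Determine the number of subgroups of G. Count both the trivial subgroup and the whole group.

|G| = 8, so by Lagrange every subgroup order divides 8. Divisors: 1, 2, 4, 8.
Subgroups by order — order 1: 1; order 2: 1; order 4: 3; order 8: 1.
Total: 1 + 1 + 3 + 1 = 6.

6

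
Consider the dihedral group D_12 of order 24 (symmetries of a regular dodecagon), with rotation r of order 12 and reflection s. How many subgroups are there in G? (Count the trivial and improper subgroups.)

34

|G| = 24, so by Lagrange every subgroup order divides 24. Divisors: 1, 2, 3, 4, 6, 8, 12, 24.
Subgroups by order — order 1: 1; order 2: 13; order 3: 1; order 4: 7; order 6: 5; order 8: 3; order 12: 3; order 24: 1.
Total: 1 + 13 + 1 + 7 + 5 + 3 + 3 + 1 = 34.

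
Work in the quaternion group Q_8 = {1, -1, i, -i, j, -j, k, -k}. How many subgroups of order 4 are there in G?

|G| = 8 and 4 | 8, so subgroups of order 4 are possible by Lagrange.
The subgroups of order 4 are: {1, -1, i, -i}; {1, -1, j, -j}; {1, -1, k, -k}.
So G has 3 subgroups of order 4.

3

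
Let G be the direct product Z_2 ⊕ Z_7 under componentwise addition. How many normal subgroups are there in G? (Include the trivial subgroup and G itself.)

G is abelian, so every subgroup is normal.
G has 4 subgroups in total, hence 4 normal subgroups.

4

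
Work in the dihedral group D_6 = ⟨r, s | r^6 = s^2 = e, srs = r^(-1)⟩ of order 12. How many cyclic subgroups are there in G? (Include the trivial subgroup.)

10

A cyclic subgroup of order d is generated by each of its φ(d) elements of order d, so the cyclic subgroups of order d number (#elements of order d)/φ(d).
Cyclic subgroups by order — order 1: 1; order 2: 7; order 3: 1; order 6: 1.
Total: 10.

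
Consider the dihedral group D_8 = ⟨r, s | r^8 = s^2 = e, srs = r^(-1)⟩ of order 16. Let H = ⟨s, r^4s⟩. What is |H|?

|⟨s⟩| = 2 and |⟨r^4s⟩| = 2, so |H| is a multiple of lcm(2, 2) = 2 and divides |G| = 16.
Closing under the operation: H = {e, r^4, s, r^4s}, so |H| = 4.

4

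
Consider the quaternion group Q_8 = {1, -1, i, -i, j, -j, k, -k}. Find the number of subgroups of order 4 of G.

3

|G| = 8 and 4 | 8, so subgroups of order 4 are possible by Lagrange.
The subgroups of order 4 are: {1, -1, i, -i}; {1, -1, j, -j}; {1, -1, k, -k}.
So G has 3 subgroups of order 4.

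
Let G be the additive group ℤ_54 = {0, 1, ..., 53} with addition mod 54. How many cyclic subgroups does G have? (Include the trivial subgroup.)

8

Each element a generates a cyclic subgroup ⟨a⟩; distinct elements may generate the same one (a cyclic group of order d has φ(d) generators).
Cyclic subgroups by order — order 1: 1; order 2: 1; order 3: 1; order 6: 1; order 9: 1; order 18: 1; order 27: 1; order 54: 1.
Total: 8.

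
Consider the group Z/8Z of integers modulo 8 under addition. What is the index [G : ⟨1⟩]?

1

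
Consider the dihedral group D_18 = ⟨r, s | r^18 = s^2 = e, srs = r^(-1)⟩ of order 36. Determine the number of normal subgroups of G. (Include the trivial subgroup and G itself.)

9

G has 45 subgroups. Checking conjugation-invariance by order — order 1: 1/1 normal; order 2: 1/19 normal; order 3: 1/1 normal; order 4: 0/9 normal; order 6: 1/7 normal; order 9: 1/1 normal; order 12: 0/3 normal; order 18: 3/3 normal; order 36: 1/1 normal.
Total normal subgroups: 9.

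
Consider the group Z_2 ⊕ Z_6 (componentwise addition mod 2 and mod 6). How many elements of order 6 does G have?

6

An element (a,b) has order lcm(ord(a), ord(b)); count pairs with lcm equal to 6.
Enumerating gives 6 such elements.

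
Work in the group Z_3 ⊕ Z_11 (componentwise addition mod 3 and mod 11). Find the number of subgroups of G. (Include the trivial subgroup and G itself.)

4

|G| = 33, so by Lagrange every subgroup order divides 33. Divisors: 1, 3, 11, 33.
Subgroups by order — order 1: 1; order 3: 1; order 11: 1; order 33: 1.
Total: 1 + 1 + 1 + 1 = 4.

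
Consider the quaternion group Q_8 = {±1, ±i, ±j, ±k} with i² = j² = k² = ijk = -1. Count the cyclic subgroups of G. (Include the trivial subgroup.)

5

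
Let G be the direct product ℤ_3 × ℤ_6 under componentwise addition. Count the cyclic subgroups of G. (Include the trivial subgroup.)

A cyclic subgroup of order d is generated by each of its φ(d) elements of order d, so the cyclic subgroups of order d number (#elements of order d)/φ(d).
Cyclic subgroups by order — order 1: 1; order 2: 1; order 3: 4; order 6: 4.
Total: 10.

10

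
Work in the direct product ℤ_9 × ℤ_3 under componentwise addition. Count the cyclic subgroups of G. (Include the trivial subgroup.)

8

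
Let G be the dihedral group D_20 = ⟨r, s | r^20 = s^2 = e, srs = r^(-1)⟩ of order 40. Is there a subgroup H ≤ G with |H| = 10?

10 | 40. A subgroup of order 10 is {e, r^2, r^4, r^6, r^8, r^10, r^12, r^14, r^16, r^18}.

Yes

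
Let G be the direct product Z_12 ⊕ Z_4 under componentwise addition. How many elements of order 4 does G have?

12

An element (a,b) has order lcm(ord(a), ord(b)); count pairs with lcm equal to 4.
Enumerating gives 12 such elements.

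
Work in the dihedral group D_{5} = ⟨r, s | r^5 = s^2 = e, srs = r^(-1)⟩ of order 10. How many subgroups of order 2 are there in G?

|G| = 10 and 2 | 10, so subgroups of order 2 are possible by Lagrange.
The subgroups of order 2 are: {e, r^2s}; {e, r^3s}; {e, r^4s}; {e, rs}; … (5 in all).
So G has 5 subgroups of order 2.

5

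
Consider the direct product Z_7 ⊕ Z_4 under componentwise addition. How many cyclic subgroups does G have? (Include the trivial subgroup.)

Group the elements of G by the cyclic subgroup they generate; each cyclic subgroup of order d accounts for φ(d) elements.
Cyclic subgroups by order — order 1: 1; order 2: 1; order 4: 1; order 7: 1; order 14: 1; order 28: 1.
Total: 6.

6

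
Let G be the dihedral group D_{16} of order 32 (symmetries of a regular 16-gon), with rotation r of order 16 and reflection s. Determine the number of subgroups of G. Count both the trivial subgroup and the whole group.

|G| = 32, so by Lagrange every subgroup order divides 32. Divisors: 1, 2, 4, 8, 16, 32.
Subgroups by order — order 1: 1; order 2: 17; order 4: 9; order 8: 5; order 16: 3; order 32: 1.
Total: 1 + 17 + 9 + 5 + 3 + 1 = 36.

36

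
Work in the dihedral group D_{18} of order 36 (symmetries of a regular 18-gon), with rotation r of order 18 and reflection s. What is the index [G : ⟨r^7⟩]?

|⟨r^7⟩| = 18 and |G| = 36.
By Lagrange, [G : H] = |G|/|H| = 36/18 = 2.

2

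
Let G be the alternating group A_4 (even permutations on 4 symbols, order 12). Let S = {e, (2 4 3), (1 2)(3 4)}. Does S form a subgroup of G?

No

(2 4 3) ∈ S but its inverse (2 3 4) ∉ S, so S is not a subgroup.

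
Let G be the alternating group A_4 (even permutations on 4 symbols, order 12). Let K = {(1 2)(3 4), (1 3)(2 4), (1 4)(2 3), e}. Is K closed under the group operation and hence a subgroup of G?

Yes

|K| = 4 divides |G| = 12, consistent with Lagrange.
K contains the identity, every element's inverse is in K, and K is closed under ∘: it is a subgroup.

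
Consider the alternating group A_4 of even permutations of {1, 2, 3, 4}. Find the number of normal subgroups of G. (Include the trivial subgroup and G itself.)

G has 10 subgroups. Checking conjugation-invariance by order — order 1: 1/1 normal; order 2: 0/3 normal; order 3: 0/4 normal; order 4: 1/1 normal; order 12: 1/1 normal.
Total normal subgroups: 3.

3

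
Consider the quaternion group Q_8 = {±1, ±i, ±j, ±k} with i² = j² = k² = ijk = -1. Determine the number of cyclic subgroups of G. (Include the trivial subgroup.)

5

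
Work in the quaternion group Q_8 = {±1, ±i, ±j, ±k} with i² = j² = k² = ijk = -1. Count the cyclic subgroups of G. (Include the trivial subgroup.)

5

A cyclic subgroup of order d is generated by each of its φ(d) elements of order d, so the cyclic subgroups of order d number (#elements of order d)/φ(d).
Cyclic subgroups by order — order 1: 1; order 2: 1; order 4: 3.
Total: 5.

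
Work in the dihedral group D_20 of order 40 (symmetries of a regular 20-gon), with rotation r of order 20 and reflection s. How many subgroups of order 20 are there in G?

|G| = 40 and 20 | 40, so subgroups of order 20 are possible by Lagrange.
The subgroups of order 20 are: {e, r, r^2, r^3, r^4, r^5, r^6, r^7, r^8, r^9, r^10, r^11, r^12, r^13, r^14, r^15, r^16, r^17, r^18, r^19}; {e, r^2, r^4, r^6, r^8, r^10, r^12, r^14, r^16, r^18, s, r^2s, r^4s, r^6s, r^8s, r^10s, r^12s, r^14s, r^16s, r^18s}; {e, r^2, r^4, r^6, r^8, r^10, r^12, r^14, r^16, r^18, rs, r^3s, r^5s, r^7s, r^9s, r^11s, r^13s, r^15s, r^17s, r^19s}.
So G has 3 subgroups of order 20.

3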